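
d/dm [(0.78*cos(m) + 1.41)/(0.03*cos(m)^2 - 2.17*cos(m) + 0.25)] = (0.0234*cos(m)^2 + 0.0846*cos(m) - 3.2547)*sin(m)/(0.0009*cos(m)^4 - 0.1302*cos(m)^3 + 4.7239*cos(m)^2 - 1.085*cos(m) + 0.0625)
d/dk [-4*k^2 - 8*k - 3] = -8*k - 8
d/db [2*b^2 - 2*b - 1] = 4*b - 2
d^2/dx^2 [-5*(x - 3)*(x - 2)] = -10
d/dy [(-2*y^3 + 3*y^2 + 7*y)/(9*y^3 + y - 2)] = (-27*y^4 - 130*y^3 + 15*y^2 - 12*y - 14)/(81*y^6 + 18*y^4 - 36*y^3 + y^2 - 4*y + 4)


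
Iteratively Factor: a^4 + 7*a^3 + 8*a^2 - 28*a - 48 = (a + 2)*(a^3 + 5*a^2 - 2*a - 24) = (a + 2)*(a + 3)*(a^2 + 2*a - 8) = (a + 2)*(a + 3)*(a + 4)*(a - 2)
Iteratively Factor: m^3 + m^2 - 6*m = (m - 2)*(m^2 + 3*m) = m*(m - 2)*(m + 3)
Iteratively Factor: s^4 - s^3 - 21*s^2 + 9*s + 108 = (s - 3)*(s^3 + 2*s^2 - 15*s - 36) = (s - 3)*(s + 3)*(s^2 - s - 12) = (s - 3)*(s + 3)^2*(s - 4)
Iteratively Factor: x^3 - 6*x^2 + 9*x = (x - 3)*(x^2 - 3*x) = (x - 3)^2*(x)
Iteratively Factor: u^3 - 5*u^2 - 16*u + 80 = (u - 4)*(u^2 - u - 20) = (u - 5)*(u - 4)*(u + 4)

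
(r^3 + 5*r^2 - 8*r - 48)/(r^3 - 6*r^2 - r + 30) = (r^2 + 8*r + 16)/(r^2 - 3*r - 10)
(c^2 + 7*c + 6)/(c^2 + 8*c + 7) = (c + 6)/(c + 7)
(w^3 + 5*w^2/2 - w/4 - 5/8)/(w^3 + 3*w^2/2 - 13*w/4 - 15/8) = (2*w - 1)/(2*w - 3)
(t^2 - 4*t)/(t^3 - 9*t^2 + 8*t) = (t - 4)/(t^2 - 9*t + 8)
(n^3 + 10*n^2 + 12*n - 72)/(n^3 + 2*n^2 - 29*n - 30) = (n^2 + 4*n - 12)/(n^2 - 4*n - 5)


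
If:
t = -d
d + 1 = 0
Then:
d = -1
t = 1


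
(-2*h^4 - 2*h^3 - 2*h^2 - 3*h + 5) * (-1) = 2*h^4 + 2*h^3 + 2*h^2 + 3*h - 5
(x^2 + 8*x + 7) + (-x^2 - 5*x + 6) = 3*x + 13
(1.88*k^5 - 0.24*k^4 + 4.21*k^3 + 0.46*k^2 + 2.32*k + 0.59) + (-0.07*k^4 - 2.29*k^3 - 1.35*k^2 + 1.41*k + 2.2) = 1.88*k^5 - 0.31*k^4 + 1.92*k^3 - 0.89*k^2 + 3.73*k + 2.79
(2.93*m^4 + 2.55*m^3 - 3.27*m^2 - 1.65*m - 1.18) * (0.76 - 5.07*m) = -14.8551*m^5 - 10.7017*m^4 + 18.5169*m^3 + 5.8803*m^2 + 4.7286*m - 0.8968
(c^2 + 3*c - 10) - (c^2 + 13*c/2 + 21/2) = -7*c/2 - 41/2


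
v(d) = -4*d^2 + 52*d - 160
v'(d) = 52 - 8*d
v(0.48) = -135.96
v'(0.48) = 48.16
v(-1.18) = -226.93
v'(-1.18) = 61.44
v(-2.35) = -304.29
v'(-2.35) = 70.80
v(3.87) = -18.67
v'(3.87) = 21.04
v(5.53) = 5.24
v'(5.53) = 7.76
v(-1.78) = -265.23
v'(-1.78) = 66.24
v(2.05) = -70.21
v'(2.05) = 35.60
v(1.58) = -87.83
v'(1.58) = 39.36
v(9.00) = -16.00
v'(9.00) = -20.00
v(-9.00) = -952.00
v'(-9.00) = 124.00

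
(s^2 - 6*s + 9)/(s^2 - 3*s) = (s - 3)/s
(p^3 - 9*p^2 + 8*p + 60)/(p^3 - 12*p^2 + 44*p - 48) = (p^2 - 3*p - 10)/(p^2 - 6*p + 8)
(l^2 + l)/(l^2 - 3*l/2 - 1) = 2*l*(l + 1)/(2*l^2 - 3*l - 2)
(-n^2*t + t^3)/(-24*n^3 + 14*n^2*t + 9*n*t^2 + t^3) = t*(n + t)/(24*n^2 + 10*n*t + t^2)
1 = 1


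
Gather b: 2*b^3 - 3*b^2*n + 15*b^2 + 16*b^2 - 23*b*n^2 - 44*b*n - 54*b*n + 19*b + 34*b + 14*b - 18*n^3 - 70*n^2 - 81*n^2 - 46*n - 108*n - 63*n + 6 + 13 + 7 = 2*b^3 + b^2*(31 - 3*n) + b*(-23*n^2 - 98*n + 67) - 18*n^3 - 151*n^2 - 217*n + 26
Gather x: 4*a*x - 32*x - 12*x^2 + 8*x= -12*x^2 + x*(4*a - 24)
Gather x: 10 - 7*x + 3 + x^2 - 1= x^2 - 7*x + 12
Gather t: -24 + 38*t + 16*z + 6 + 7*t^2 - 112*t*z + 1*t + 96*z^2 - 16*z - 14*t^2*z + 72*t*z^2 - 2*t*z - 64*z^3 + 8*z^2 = t^2*(7 - 14*z) + t*(72*z^2 - 114*z + 39) - 64*z^3 + 104*z^2 - 18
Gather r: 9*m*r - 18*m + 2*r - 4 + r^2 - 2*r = 9*m*r - 18*m + r^2 - 4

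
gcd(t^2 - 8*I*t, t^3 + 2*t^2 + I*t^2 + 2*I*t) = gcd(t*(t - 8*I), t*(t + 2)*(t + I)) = t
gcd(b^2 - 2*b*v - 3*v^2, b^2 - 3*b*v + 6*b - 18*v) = -b + 3*v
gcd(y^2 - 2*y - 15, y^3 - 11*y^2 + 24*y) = 1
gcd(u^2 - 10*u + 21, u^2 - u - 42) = u - 7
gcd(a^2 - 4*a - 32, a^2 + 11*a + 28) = a + 4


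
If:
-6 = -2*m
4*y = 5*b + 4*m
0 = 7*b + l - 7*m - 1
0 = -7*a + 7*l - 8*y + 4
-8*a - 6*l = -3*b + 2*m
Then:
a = -2112/787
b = 2038/787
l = 3048/787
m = 3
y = 9817/1574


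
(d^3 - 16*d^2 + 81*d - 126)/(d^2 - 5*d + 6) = (d^2 - 13*d + 42)/(d - 2)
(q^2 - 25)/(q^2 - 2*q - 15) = (q + 5)/(q + 3)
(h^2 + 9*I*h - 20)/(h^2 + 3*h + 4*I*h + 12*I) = (h + 5*I)/(h + 3)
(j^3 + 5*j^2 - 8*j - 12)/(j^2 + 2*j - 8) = (j^2 + 7*j + 6)/(j + 4)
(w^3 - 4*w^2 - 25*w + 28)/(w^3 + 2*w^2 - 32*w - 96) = (w^2 - 8*w + 7)/(w^2 - 2*w - 24)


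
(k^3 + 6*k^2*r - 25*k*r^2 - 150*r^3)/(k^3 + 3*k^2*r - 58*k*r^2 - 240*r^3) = (-k + 5*r)/(-k + 8*r)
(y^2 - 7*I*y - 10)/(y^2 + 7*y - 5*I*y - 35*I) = (y - 2*I)/(y + 7)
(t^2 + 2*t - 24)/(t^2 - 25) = (t^2 + 2*t - 24)/(t^2 - 25)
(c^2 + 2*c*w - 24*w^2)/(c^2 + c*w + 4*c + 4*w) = (c^2 + 2*c*w - 24*w^2)/(c^2 + c*w + 4*c + 4*w)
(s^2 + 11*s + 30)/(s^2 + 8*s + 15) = (s + 6)/(s + 3)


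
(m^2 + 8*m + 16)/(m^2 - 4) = (m^2 + 8*m + 16)/(m^2 - 4)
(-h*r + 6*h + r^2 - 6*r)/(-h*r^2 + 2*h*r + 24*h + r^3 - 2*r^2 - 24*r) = 1/(r + 4)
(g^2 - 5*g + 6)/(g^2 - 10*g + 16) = (g - 3)/(g - 8)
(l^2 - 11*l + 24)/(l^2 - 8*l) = (l - 3)/l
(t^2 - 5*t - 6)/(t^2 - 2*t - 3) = (t - 6)/(t - 3)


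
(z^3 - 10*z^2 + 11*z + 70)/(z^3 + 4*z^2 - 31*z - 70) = (z - 7)/(z + 7)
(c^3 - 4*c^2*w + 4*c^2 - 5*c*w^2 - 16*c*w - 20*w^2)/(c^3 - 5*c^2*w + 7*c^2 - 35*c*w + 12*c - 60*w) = (c + w)/(c + 3)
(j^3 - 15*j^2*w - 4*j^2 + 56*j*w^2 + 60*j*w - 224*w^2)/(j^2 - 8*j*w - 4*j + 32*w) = j - 7*w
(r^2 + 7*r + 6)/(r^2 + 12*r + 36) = (r + 1)/(r + 6)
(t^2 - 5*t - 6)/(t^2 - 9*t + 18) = (t + 1)/(t - 3)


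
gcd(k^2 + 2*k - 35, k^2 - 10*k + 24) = 1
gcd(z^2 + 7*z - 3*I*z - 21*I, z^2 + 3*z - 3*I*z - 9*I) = z - 3*I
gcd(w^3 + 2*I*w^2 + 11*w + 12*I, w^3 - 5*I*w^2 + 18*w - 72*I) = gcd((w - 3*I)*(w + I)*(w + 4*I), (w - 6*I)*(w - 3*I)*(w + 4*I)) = w^2 + I*w + 12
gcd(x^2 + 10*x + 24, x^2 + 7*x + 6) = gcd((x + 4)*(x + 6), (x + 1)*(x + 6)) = x + 6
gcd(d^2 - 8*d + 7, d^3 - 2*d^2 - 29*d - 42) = d - 7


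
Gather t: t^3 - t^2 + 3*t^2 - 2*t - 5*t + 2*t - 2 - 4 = t^3 + 2*t^2 - 5*t - 6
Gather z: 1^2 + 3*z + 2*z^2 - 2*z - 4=2*z^2 + z - 3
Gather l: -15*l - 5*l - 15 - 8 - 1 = -20*l - 24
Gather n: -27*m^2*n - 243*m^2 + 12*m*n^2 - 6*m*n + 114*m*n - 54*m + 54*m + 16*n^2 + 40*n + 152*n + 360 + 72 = -243*m^2 + n^2*(12*m + 16) + n*(-27*m^2 + 108*m + 192) + 432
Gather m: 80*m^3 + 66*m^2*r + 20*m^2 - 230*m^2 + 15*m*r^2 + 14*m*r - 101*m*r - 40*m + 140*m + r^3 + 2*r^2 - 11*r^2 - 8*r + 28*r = 80*m^3 + m^2*(66*r - 210) + m*(15*r^2 - 87*r + 100) + r^3 - 9*r^2 + 20*r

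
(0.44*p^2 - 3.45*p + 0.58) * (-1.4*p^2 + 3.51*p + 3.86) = -0.616*p^4 + 6.3744*p^3 - 11.2231*p^2 - 11.2812*p + 2.2388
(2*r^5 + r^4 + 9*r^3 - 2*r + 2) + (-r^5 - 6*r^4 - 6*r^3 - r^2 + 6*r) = r^5 - 5*r^4 + 3*r^3 - r^2 + 4*r + 2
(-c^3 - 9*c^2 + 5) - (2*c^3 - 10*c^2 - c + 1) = -3*c^3 + c^2 + c + 4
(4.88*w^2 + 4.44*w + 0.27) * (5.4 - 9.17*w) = -44.7496*w^3 - 14.3628*w^2 + 21.5001*w + 1.458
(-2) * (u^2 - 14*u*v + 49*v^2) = -2*u^2 + 28*u*v - 98*v^2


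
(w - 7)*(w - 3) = w^2 - 10*w + 21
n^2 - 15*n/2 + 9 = (n - 6)*(n - 3/2)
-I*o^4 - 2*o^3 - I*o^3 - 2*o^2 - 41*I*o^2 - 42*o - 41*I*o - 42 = (o - 7*I)*(o - I)*(o + 6*I)*(-I*o - I)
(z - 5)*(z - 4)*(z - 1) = z^3 - 10*z^2 + 29*z - 20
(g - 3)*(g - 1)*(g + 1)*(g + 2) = g^4 - g^3 - 7*g^2 + g + 6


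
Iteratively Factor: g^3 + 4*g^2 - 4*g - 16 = (g - 2)*(g^2 + 6*g + 8) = (g - 2)*(g + 2)*(g + 4)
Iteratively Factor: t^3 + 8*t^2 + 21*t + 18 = (t + 3)*(t^2 + 5*t + 6) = (t + 3)^2*(t + 2)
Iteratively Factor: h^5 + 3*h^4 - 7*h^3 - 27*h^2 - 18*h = (h + 3)*(h^4 - 7*h^2 - 6*h) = h*(h + 3)*(h^3 - 7*h - 6) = h*(h - 3)*(h + 3)*(h^2 + 3*h + 2) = h*(h - 3)*(h + 2)*(h + 3)*(h + 1)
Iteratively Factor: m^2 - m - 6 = (m - 3)*(m + 2)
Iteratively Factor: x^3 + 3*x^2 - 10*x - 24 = (x + 4)*(x^2 - x - 6) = (x - 3)*(x + 4)*(x + 2)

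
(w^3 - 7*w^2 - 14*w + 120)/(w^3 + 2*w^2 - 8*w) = (w^2 - 11*w + 30)/(w*(w - 2))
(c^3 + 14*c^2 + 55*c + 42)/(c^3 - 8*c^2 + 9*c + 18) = (c^2 + 13*c + 42)/(c^2 - 9*c + 18)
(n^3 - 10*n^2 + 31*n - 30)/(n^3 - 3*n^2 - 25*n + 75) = (n - 2)/(n + 5)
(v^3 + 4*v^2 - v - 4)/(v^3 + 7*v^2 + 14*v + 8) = (v - 1)/(v + 2)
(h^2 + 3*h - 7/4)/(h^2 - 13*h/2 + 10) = (4*h^2 + 12*h - 7)/(2*(2*h^2 - 13*h + 20))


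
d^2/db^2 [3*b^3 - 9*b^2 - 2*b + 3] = 18*b - 18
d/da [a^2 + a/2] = 2*a + 1/2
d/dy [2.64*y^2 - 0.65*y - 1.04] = 5.28*y - 0.65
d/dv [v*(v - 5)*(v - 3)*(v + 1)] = 4*v^3 - 21*v^2 + 14*v + 15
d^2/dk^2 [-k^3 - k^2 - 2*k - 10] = -6*k - 2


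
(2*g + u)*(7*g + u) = 14*g^2 + 9*g*u + u^2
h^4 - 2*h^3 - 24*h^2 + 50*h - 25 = (h - 5)*(h - 1)^2*(h + 5)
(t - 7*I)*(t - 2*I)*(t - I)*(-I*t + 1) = -I*t^4 - 9*t^3 + 13*I*t^2 - 9*t + 14*I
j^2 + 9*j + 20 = (j + 4)*(j + 5)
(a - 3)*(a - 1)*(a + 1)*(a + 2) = a^4 - a^3 - 7*a^2 + a + 6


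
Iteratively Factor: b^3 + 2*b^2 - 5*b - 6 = (b + 3)*(b^2 - b - 2) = (b + 1)*(b + 3)*(b - 2)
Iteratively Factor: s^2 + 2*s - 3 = (s - 1)*(s + 3)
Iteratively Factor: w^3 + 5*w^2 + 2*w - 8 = (w + 2)*(w^2 + 3*w - 4) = (w - 1)*(w + 2)*(w + 4)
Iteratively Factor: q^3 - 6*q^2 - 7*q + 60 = (q + 3)*(q^2 - 9*q + 20) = (q - 4)*(q + 3)*(q - 5)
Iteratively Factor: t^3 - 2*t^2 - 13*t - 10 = (t + 2)*(t^2 - 4*t - 5) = (t + 1)*(t + 2)*(t - 5)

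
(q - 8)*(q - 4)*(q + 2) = q^3 - 10*q^2 + 8*q + 64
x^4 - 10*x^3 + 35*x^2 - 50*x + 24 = (x - 4)*(x - 3)*(x - 2)*(x - 1)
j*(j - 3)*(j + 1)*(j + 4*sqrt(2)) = j^4 - 2*j^3 + 4*sqrt(2)*j^3 - 8*sqrt(2)*j^2 - 3*j^2 - 12*sqrt(2)*j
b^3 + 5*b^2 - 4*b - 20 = (b - 2)*(b + 2)*(b + 5)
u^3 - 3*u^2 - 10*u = u*(u - 5)*(u + 2)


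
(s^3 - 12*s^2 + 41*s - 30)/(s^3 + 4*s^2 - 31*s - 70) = (s^2 - 7*s + 6)/(s^2 + 9*s + 14)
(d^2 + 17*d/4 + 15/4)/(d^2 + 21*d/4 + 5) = (d + 3)/(d + 4)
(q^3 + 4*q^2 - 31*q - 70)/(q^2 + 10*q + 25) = (q^3 + 4*q^2 - 31*q - 70)/(q^2 + 10*q + 25)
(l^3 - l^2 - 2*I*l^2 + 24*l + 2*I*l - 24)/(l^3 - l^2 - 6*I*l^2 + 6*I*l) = (l + 4*I)/l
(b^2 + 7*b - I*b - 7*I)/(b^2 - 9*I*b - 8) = (b + 7)/(b - 8*I)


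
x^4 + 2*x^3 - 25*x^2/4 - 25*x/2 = x*(x - 5/2)*(x + 2)*(x + 5/2)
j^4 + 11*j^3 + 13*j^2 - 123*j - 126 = (j - 3)*(j + 1)*(j + 6)*(j + 7)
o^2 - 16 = (o - 4)*(o + 4)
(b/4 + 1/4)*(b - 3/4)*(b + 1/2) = b^3/4 + 3*b^2/16 - 5*b/32 - 3/32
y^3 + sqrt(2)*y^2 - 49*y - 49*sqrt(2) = (y - 7)*(y + 7)*(y + sqrt(2))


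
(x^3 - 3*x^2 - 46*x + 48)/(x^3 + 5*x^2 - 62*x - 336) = (x - 1)/(x + 7)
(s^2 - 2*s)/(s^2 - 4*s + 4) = s/(s - 2)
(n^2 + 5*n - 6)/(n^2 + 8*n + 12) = (n - 1)/(n + 2)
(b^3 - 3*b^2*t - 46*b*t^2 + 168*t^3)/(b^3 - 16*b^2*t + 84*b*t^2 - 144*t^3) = (-b - 7*t)/(-b + 6*t)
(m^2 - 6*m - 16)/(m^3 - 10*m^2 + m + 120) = (m + 2)/(m^2 - 2*m - 15)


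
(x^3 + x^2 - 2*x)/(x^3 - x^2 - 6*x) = (x - 1)/(x - 3)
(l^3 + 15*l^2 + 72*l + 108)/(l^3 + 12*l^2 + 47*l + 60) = (l^2 + 12*l + 36)/(l^2 + 9*l + 20)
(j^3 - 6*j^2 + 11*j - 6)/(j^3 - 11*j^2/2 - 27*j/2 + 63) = 2*(j^2 - 3*j + 2)/(2*j^2 - 5*j - 42)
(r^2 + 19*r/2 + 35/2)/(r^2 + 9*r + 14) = (r + 5/2)/(r + 2)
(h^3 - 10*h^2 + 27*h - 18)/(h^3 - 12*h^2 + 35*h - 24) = (h - 6)/(h - 8)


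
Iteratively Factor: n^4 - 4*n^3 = (n)*(n^3 - 4*n^2) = n*(n - 4)*(n^2) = n^2*(n - 4)*(n)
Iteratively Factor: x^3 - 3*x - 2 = (x + 1)*(x^2 - x - 2) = (x + 1)^2*(x - 2)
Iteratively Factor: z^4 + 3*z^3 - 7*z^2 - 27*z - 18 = (z + 3)*(z^3 - 7*z - 6) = (z + 2)*(z + 3)*(z^2 - 2*z - 3) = (z + 1)*(z + 2)*(z + 3)*(z - 3)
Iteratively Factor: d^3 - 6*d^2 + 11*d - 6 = (d - 3)*(d^2 - 3*d + 2) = (d - 3)*(d - 1)*(d - 2)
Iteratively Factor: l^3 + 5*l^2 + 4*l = (l + 1)*(l^2 + 4*l) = (l + 1)*(l + 4)*(l)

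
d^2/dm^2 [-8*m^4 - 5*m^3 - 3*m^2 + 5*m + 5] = -96*m^2 - 30*m - 6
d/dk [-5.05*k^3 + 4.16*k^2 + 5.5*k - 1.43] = -15.15*k^2 + 8.32*k + 5.5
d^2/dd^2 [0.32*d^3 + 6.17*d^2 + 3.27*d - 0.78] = 1.92*d + 12.34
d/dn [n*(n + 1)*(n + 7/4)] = 3*n^2 + 11*n/2 + 7/4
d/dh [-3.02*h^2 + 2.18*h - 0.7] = 2.18 - 6.04*h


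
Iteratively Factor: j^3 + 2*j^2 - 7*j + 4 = (j - 1)*(j^2 + 3*j - 4) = (j - 1)*(j + 4)*(j - 1)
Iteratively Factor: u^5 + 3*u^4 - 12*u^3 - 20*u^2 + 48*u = (u + 4)*(u^4 - u^3 - 8*u^2 + 12*u) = (u + 3)*(u + 4)*(u^3 - 4*u^2 + 4*u) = (u - 2)*(u + 3)*(u + 4)*(u^2 - 2*u) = u*(u - 2)*(u + 3)*(u + 4)*(u - 2)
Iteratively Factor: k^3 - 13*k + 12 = (k - 1)*(k^2 + k - 12) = (k - 3)*(k - 1)*(k + 4)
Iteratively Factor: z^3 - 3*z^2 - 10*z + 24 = (z - 2)*(z^2 - z - 12) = (z - 2)*(z + 3)*(z - 4)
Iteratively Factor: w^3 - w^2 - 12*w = (w - 4)*(w^2 + 3*w) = w*(w - 4)*(w + 3)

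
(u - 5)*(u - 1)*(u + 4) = u^3 - 2*u^2 - 19*u + 20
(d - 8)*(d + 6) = d^2 - 2*d - 48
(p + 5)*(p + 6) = p^2 + 11*p + 30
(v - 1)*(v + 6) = v^2 + 5*v - 6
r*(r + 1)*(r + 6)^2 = r^4 + 13*r^3 + 48*r^2 + 36*r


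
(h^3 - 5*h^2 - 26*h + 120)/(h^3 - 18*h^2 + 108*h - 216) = (h^2 + h - 20)/(h^2 - 12*h + 36)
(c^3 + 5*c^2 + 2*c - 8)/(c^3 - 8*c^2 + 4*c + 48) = (c^2 + 3*c - 4)/(c^2 - 10*c + 24)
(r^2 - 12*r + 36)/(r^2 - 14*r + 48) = (r - 6)/(r - 8)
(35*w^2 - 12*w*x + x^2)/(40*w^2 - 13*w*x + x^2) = (-7*w + x)/(-8*w + x)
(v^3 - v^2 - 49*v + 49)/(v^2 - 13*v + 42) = (v^2 + 6*v - 7)/(v - 6)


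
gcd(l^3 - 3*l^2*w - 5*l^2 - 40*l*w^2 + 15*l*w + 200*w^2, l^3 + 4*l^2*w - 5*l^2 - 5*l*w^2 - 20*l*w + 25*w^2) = l^2 + 5*l*w - 5*l - 25*w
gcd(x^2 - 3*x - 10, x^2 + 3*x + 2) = x + 2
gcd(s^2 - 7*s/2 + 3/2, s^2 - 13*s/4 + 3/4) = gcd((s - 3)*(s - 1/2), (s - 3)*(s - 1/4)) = s - 3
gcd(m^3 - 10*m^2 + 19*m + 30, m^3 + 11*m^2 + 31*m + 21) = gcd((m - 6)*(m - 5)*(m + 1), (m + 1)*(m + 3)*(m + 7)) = m + 1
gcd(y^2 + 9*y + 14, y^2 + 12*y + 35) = y + 7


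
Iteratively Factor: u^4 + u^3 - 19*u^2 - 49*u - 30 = (u - 5)*(u^3 + 6*u^2 + 11*u + 6) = (u - 5)*(u + 3)*(u^2 + 3*u + 2) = (u - 5)*(u + 1)*(u + 3)*(u + 2)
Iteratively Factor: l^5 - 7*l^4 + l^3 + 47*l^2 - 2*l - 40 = (l - 1)*(l^4 - 6*l^3 - 5*l^2 + 42*l + 40) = (l - 1)*(l + 1)*(l^3 - 7*l^2 + 2*l + 40) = (l - 5)*(l - 1)*(l + 1)*(l^2 - 2*l - 8) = (l - 5)*(l - 4)*(l - 1)*(l + 1)*(l + 2)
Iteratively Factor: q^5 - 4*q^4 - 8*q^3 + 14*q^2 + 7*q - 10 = (q - 5)*(q^4 + q^3 - 3*q^2 - q + 2) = (q - 5)*(q - 1)*(q^3 + 2*q^2 - q - 2) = (q - 5)*(q - 1)*(q + 1)*(q^2 + q - 2) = (q - 5)*(q - 1)*(q + 1)*(q + 2)*(q - 1)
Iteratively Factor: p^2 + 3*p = (p)*(p + 3)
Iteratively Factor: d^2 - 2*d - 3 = (d - 3)*(d + 1)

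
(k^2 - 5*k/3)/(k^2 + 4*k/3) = (3*k - 5)/(3*k + 4)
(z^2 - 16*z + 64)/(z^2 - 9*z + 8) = (z - 8)/(z - 1)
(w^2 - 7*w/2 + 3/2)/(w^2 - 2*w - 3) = (w - 1/2)/(w + 1)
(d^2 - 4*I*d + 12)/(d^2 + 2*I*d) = (d - 6*I)/d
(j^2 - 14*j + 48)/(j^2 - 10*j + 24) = (j - 8)/(j - 4)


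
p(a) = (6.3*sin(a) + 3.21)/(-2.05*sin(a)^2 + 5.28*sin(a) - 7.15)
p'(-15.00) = 0.38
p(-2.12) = 0.16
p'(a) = (4.1*sin(a)*cos(a) - 5.28*cos(a))*(6.3*sin(a) + 3.21)/(-2.05*sin(a)^2 + 5.28*sin(a) - 7.15)^2 + 6.3*cos(a)/(-2.05*sin(a)^2 + 5.28*sin(a) - 7.15)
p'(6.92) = -1.78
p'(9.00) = 1.75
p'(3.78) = 0.43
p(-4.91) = -2.38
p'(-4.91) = -0.46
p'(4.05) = 0.25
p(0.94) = -1.96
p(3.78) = 0.05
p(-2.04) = 0.18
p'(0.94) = -1.42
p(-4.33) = -2.25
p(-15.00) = 0.08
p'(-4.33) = 0.89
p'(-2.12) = 0.19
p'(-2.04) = 0.16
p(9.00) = -1.09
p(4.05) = 0.14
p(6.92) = -1.47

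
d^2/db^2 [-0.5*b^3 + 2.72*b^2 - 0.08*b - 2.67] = 5.44 - 3.0*b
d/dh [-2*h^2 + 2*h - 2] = 2 - 4*h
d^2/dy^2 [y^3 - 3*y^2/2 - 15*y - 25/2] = 6*y - 3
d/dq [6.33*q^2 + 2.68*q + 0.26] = 12.66*q + 2.68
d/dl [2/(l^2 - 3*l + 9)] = 2*(3 - 2*l)/(l^2 - 3*l + 9)^2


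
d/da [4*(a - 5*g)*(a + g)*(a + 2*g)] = 12*a^2 - 16*a*g - 52*g^2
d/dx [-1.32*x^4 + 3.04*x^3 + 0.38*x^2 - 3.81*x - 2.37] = -5.28*x^3 + 9.12*x^2 + 0.76*x - 3.81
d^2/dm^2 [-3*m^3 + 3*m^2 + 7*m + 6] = 6 - 18*m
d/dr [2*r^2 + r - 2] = 4*r + 1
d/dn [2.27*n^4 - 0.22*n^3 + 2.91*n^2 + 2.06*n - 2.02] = 9.08*n^3 - 0.66*n^2 + 5.82*n + 2.06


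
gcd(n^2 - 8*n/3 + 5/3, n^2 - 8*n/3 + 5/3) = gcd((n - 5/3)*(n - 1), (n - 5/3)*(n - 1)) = n^2 - 8*n/3 + 5/3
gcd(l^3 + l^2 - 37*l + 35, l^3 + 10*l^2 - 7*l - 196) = l + 7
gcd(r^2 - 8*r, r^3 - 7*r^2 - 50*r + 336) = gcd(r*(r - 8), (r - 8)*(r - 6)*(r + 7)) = r - 8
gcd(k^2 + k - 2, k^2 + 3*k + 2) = k + 2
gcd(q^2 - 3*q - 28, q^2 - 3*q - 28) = q^2 - 3*q - 28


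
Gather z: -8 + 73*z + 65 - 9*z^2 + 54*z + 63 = -9*z^2 + 127*z + 120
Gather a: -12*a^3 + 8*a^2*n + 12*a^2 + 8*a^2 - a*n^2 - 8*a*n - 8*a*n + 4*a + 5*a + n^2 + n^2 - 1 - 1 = -12*a^3 + a^2*(8*n + 20) + a*(-n^2 - 16*n + 9) + 2*n^2 - 2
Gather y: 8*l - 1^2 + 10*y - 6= 8*l + 10*y - 7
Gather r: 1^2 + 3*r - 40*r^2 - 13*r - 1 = -40*r^2 - 10*r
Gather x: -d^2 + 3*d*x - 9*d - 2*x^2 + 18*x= -d^2 - 9*d - 2*x^2 + x*(3*d + 18)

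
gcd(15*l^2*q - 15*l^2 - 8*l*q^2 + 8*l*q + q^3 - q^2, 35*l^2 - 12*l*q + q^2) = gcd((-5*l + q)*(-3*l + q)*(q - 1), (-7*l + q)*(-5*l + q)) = -5*l + q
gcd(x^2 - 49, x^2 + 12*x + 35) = x + 7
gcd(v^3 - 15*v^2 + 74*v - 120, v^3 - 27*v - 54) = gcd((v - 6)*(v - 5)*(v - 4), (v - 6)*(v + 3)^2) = v - 6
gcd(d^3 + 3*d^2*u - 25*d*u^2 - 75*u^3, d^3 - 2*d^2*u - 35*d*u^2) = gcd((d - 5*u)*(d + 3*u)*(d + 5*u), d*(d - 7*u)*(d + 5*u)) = d + 5*u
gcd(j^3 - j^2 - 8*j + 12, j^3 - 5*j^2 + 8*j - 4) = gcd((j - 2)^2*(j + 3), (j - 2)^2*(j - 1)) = j^2 - 4*j + 4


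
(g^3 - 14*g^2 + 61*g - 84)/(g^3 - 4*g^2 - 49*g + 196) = (g - 3)/(g + 7)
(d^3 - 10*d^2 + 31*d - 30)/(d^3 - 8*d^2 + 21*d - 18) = (d - 5)/(d - 3)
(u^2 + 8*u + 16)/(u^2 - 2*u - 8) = (u^2 + 8*u + 16)/(u^2 - 2*u - 8)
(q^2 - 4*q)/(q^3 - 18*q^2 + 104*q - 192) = q/(q^2 - 14*q + 48)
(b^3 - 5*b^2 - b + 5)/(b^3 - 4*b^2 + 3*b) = (b^2 - 4*b - 5)/(b*(b - 3))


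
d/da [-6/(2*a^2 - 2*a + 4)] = 3*(2*a - 1)/(a^2 - a + 2)^2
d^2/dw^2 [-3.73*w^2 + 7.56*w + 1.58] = -7.46000000000000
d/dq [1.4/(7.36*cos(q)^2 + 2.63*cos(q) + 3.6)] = (20.608*cos(q) + 3.682)*sin(q)/(7.36*cos(q)^2 + 2.63*cos(q) + 3.6)^2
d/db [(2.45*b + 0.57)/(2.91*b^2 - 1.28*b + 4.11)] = (-7.1295*b^2 - 3.3174*b + 10.7991)/(8.4681*b^4 - 7.4496*b^3 + 25.5586*b^2 - 10.5216*b + 16.8921)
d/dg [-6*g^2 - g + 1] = -12*g - 1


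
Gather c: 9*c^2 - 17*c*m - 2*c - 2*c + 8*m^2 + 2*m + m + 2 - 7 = 9*c^2 + c*(-17*m - 4) + 8*m^2 + 3*m - 5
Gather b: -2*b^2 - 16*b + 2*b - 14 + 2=-2*b^2 - 14*b - 12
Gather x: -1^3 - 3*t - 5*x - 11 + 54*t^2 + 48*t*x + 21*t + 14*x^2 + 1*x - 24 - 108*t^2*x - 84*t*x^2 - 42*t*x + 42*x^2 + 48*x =54*t^2 + 18*t + x^2*(56 - 84*t) + x*(-108*t^2 + 6*t + 44) - 36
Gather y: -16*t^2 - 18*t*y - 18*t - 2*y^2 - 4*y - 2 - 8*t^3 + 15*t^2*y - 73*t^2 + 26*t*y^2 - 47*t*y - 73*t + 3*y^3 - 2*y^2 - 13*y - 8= -8*t^3 - 89*t^2 - 91*t + 3*y^3 + y^2*(26*t - 4) + y*(15*t^2 - 65*t - 17) - 10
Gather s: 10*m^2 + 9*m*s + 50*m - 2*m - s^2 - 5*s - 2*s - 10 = 10*m^2 + 48*m - s^2 + s*(9*m - 7) - 10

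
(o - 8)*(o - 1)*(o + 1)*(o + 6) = o^4 - 2*o^3 - 49*o^2 + 2*o + 48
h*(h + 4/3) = h^2 + 4*h/3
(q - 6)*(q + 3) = q^2 - 3*q - 18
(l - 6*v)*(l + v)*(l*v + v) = l^3*v - 5*l^2*v^2 + l^2*v - 6*l*v^3 - 5*l*v^2 - 6*v^3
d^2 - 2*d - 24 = (d - 6)*(d + 4)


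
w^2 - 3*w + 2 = (w - 2)*(w - 1)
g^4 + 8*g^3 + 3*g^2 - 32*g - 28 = (g - 2)*(g + 1)*(g + 2)*(g + 7)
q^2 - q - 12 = (q - 4)*(q + 3)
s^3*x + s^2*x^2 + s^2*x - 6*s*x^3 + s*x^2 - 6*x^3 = (s - 2*x)*(s + 3*x)*(s*x + x)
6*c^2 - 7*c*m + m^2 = (-6*c + m)*(-c + m)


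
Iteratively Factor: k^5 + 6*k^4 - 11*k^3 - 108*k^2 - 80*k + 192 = (k + 4)*(k^4 + 2*k^3 - 19*k^2 - 32*k + 48) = (k + 3)*(k + 4)*(k^3 - k^2 - 16*k + 16) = (k + 3)*(k + 4)^2*(k^2 - 5*k + 4) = (k - 1)*(k + 3)*(k + 4)^2*(k - 4)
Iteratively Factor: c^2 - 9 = (c + 3)*(c - 3)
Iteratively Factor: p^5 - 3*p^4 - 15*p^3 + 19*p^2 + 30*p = (p + 3)*(p^4 - 6*p^3 + 3*p^2 + 10*p) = (p - 2)*(p + 3)*(p^3 - 4*p^2 - 5*p) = p*(p - 2)*(p + 3)*(p^2 - 4*p - 5) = p*(p - 5)*(p - 2)*(p + 3)*(p + 1)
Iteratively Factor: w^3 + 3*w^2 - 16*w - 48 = (w - 4)*(w^2 + 7*w + 12) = (w - 4)*(w + 4)*(w + 3)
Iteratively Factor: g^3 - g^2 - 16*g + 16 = (g + 4)*(g^2 - 5*g + 4) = (g - 4)*(g + 4)*(g - 1)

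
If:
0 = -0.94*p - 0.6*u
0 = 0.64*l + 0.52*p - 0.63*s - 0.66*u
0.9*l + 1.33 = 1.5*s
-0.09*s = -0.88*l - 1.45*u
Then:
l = 0.74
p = 0.23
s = 1.33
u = -0.37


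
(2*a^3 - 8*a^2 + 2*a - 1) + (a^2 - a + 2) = 2*a^3 - 7*a^2 + a + 1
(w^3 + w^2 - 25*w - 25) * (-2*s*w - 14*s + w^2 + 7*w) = -2*s*w^4 - 16*s*w^3 + 36*s*w^2 + 400*s*w + 350*s + w^5 + 8*w^4 - 18*w^3 - 200*w^2 - 175*w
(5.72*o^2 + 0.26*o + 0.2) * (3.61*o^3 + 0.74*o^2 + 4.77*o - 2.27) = 20.6492*o^5 + 5.1714*o^4 + 28.1988*o^3 - 11.5962*o^2 + 0.3638*o - 0.454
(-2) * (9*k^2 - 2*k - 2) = -18*k^2 + 4*k + 4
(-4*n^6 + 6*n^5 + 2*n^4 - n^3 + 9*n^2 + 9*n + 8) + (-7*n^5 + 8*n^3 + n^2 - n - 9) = -4*n^6 - n^5 + 2*n^4 + 7*n^3 + 10*n^2 + 8*n - 1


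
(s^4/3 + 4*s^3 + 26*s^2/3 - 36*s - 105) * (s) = s^5/3 + 4*s^4 + 26*s^3/3 - 36*s^2 - 105*s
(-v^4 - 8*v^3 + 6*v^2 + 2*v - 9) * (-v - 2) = v^5 + 10*v^4 + 10*v^3 - 14*v^2 + 5*v + 18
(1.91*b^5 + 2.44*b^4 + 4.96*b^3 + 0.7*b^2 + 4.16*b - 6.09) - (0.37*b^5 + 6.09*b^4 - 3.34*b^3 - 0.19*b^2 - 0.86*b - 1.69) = 1.54*b^5 - 3.65*b^4 + 8.3*b^3 + 0.89*b^2 + 5.02*b - 4.4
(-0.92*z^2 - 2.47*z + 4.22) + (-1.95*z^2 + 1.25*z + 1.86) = -2.87*z^2 - 1.22*z + 6.08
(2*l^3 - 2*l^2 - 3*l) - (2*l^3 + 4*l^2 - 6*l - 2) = -6*l^2 + 3*l + 2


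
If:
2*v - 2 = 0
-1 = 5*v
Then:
No Solution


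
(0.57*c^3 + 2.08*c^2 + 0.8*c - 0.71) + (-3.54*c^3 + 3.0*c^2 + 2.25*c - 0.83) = -2.97*c^3 + 5.08*c^2 + 3.05*c - 1.54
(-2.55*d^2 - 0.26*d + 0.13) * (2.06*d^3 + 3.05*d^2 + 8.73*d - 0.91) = -5.253*d^5 - 8.3131*d^4 - 22.7867*d^3 + 0.4472*d^2 + 1.3715*d - 0.1183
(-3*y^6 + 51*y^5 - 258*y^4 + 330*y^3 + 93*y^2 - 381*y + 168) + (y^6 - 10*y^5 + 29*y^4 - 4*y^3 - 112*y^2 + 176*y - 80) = -2*y^6 + 41*y^5 - 229*y^4 + 326*y^3 - 19*y^2 - 205*y + 88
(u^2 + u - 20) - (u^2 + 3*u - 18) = -2*u - 2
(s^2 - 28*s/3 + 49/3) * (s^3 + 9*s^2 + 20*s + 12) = s^5 - s^4/3 - 143*s^3/3 - 83*s^2/3 + 644*s/3 + 196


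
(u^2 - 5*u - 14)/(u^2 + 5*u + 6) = (u - 7)/(u + 3)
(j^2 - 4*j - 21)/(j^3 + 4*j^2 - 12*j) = (j^2 - 4*j - 21)/(j*(j^2 + 4*j - 12))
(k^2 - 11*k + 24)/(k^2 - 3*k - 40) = (k - 3)/(k + 5)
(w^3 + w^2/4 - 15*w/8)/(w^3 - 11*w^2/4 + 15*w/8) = (2*w + 3)/(2*w - 3)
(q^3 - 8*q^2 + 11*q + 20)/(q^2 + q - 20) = (q^2 - 4*q - 5)/(q + 5)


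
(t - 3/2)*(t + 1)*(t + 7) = t^3 + 13*t^2/2 - 5*t - 21/2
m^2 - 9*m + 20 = (m - 5)*(m - 4)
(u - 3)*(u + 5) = u^2 + 2*u - 15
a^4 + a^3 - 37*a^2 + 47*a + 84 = (a - 4)*(a - 3)*(a + 1)*(a + 7)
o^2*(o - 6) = o^3 - 6*o^2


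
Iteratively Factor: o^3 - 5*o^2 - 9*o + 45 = (o - 5)*(o^2 - 9) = (o - 5)*(o + 3)*(o - 3)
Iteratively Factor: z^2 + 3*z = (z + 3)*(z)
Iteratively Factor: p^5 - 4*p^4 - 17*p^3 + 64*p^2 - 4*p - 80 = (p - 2)*(p^4 - 2*p^3 - 21*p^2 + 22*p + 40) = (p - 5)*(p - 2)*(p^3 + 3*p^2 - 6*p - 8) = (p - 5)*(p - 2)*(p + 1)*(p^2 + 2*p - 8) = (p - 5)*(p - 2)*(p + 1)*(p + 4)*(p - 2)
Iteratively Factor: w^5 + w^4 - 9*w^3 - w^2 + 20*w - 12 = (w - 1)*(w^4 + 2*w^3 - 7*w^2 - 8*w + 12) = (w - 1)^2*(w^3 + 3*w^2 - 4*w - 12) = (w - 1)^2*(w + 2)*(w^2 + w - 6) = (w - 1)^2*(w + 2)*(w + 3)*(w - 2)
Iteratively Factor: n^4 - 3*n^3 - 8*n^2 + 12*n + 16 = (n + 1)*(n^3 - 4*n^2 - 4*n + 16) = (n - 2)*(n + 1)*(n^2 - 2*n - 8) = (n - 2)*(n + 1)*(n + 2)*(n - 4)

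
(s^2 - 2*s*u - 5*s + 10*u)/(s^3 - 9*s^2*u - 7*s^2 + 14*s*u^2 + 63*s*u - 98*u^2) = (s - 5)/(s^2 - 7*s*u - 7*s + 49*u)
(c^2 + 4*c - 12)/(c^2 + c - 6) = (c + 6)/(c + 3)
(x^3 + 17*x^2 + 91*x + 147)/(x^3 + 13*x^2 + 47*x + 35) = (x^2 + 10*x + 21)/(x^2 + 6*x + 5)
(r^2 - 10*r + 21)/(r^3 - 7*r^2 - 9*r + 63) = 1/(r + 3)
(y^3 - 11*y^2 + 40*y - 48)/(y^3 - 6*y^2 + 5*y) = (y^3 - 11*y^2 + 40*y - 48)/(y*(y^2 - 6*y + 5))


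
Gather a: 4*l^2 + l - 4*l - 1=4*l^2 - 3*l - 1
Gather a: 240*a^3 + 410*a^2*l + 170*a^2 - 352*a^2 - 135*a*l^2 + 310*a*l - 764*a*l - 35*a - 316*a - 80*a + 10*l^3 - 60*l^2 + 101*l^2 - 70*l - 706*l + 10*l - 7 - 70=240*a^3 + a^2*(410*l - 182) + a*(-135*l^2 - 454*l - 431) + 10*l^3 + 41*l^2 - 766*l - 77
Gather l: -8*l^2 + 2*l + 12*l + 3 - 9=-8*l^2 + 14*l - 6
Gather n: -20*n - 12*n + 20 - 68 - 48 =-32*n - 96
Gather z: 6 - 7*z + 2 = 8 - 7*z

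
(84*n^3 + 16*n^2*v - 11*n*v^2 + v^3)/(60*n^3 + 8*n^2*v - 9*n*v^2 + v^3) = (-7*n + v)/(-5*n + v)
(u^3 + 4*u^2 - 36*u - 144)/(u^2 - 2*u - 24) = u + 6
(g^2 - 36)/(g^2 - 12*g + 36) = (g + 6)/(g - 6)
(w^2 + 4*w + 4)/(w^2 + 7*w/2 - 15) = 2*(w^2 + 4*w + 4)/(2*w^2 + 7*w - 30)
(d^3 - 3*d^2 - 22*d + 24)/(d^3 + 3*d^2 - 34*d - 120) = (d - 1)/(d + 5)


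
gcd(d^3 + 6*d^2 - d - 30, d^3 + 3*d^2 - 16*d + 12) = d - 2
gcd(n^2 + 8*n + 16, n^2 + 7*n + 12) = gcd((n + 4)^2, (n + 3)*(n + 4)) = n + 4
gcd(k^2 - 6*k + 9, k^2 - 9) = k - 3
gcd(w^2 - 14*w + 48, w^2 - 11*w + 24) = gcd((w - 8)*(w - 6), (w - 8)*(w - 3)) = w - 8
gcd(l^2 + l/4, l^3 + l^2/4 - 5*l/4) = l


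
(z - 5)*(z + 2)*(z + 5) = z^3 + 2*z^2 - 25*z - 50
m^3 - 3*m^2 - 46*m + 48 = (m - 8)*(m - 1)*(m + 6)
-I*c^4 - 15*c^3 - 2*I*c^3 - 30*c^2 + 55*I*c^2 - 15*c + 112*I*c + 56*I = (c + 1)*(c - 8*I)*(c - 7*I)*(-I*c - I)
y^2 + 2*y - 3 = (y - 1)*(y + 3)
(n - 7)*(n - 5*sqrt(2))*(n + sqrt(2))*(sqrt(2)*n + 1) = sqrt(2)*n^4 - 7*sqrt(2)*n^3 - 7*n^3 - 14*sqrt(2)*n^2 + 49*n^2 - 10*n + 98*sqrt(2)*n + 70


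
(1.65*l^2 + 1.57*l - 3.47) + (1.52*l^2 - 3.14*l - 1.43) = 3.17*l^2 - 1.57*l - 4.9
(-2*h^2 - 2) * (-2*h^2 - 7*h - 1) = 4*h^4 + 14*h^3 + 6*h^2 + 14*h + 2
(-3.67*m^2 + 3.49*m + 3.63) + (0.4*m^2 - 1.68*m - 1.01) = -3.27*m^2 + 1.81*m + 2.62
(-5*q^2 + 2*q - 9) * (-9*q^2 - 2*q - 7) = 45*q^4 - 8*q^3 + 112*q^2 + 4*q + 63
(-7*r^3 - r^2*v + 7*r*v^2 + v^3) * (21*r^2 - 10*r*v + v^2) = -147*r^5 + 49*r^4*v + 150*r^3*v^2 - 50*r^2*v^3 - 3*r*v^4 + v^5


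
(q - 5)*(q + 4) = q^2 - q - 20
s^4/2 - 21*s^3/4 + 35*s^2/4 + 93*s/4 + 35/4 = (s/2 + 1/2)*(s - 7)*(s - 5)*(s + 1/2)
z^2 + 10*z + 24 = (z + 4)*(z + 6)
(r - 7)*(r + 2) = r^2 - 5*r - 14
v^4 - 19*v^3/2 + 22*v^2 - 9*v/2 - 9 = (v - 6)*(v - 3)*(v - 1)*(v + 1/2)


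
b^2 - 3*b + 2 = (b - 2)*(b - 1)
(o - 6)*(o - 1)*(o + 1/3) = o^3 - 20*o^2/3 + 11*o/3 + 2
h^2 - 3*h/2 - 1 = (h - 2)*(h + 1/2)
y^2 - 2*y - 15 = (y - 5)*(y + 3)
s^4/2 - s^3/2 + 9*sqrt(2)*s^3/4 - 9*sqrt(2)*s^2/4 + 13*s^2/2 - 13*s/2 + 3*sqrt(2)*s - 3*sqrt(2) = (s/2 + sqrt(2))*(s - 1)*(s + sqrt(2))*(s + 3*sqrt(2)/2)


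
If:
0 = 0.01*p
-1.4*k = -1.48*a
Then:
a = 0.945945945945946*k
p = 0.00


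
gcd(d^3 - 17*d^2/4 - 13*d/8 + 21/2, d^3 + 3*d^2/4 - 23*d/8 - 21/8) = d^2 - d/4 - 21/8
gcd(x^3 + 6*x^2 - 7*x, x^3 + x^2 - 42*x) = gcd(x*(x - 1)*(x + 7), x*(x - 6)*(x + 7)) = x^2 + 7*x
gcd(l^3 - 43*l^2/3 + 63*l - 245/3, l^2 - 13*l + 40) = l - 5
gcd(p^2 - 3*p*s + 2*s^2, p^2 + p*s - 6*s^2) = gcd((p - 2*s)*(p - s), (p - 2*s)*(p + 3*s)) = p - 2*s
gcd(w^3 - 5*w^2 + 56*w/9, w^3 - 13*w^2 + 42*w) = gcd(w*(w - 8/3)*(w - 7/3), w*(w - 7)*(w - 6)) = w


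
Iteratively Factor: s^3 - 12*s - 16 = (s + 2)*(s^2 - 2*s - 8) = (s + 2)^2*(s - 4)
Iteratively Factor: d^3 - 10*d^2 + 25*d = (d - 5)*(d^2 - 5*d) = d*(d - 5)*(d - 5)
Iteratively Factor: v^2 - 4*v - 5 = (v + 1)*(v - 5)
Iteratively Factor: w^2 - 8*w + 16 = (w - 4)*(w - 4)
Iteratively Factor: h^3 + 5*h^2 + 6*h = (h)*(h^2 + 5*h + 6) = h*(h + 2)*(h + 3)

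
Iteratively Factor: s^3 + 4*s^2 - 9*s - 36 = (s + 3)*(s^2 + s - 12) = (s + 3)*(s + 4)*(s - 3)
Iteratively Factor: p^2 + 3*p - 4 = (p + 4)*(p - 1)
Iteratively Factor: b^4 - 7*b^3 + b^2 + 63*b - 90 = (b + 3)*(b^3 - 10*b^2 + 31*b - 30) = (b - 3)*(b + 3)*(b^2 - 7*b + 10) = (b - 3)*(b - 2)*(b + 3)*(b - 5)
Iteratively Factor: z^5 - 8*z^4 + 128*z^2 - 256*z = (z - 4)*(z^4 - 4*z^3 - 16*z^2 + 64*z) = (z - 4)^2*(z^3 - 16*z) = (z - 4)^3*(z^2 + 4*z) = z*(z - 4)^3*(z + 4)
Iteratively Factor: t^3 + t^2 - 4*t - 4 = (t + 2)*(t^2 - t - 2) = (t - 2)*(t + 2)*(t + 1)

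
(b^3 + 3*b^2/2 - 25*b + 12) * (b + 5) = b^4 + 13*b^3/2 - 35*b^2/2 - 113*b + 60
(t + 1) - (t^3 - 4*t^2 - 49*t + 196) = -t^3 + 4*t^2 + 50*t - 195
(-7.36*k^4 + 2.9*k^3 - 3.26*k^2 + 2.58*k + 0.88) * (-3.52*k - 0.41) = 25.9072*k^5 - 7.1904*k^4 + 10.2862*k^3 - 7.745*k^2 - 4.1554*k - 0.3608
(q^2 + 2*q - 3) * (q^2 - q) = q^4 + q^3 - 5*q^2 + 3*q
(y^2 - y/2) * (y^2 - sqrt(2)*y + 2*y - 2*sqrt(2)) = y^4 - sqrt(2)*y^3 + 3*y^3/2 - 3*sqrt(2)*y^2/2 - y^2 + sqrt(2)*y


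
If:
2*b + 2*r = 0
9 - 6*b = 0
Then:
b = 3/2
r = -3/2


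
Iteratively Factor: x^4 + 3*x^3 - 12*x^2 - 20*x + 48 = (x - 2)*(x^3 + 5*x^2 - 2*x - 24) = (x - 2)^2*(x^2 + 7*x + 12) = (x - 2)^2*(x + 4)*(x + 3)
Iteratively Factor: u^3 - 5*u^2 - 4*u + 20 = (u + 2)*(u^2 - 7*u + 10) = (u - 2)*(u + 2)*(u - 5)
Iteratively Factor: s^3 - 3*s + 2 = (s + 2)*(s^2 - 2*s + 1) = (s - 1)*(s + 2)*(s - 1)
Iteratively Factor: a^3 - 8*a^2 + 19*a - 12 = (a - 1)*(a^2 - 7*a + 12) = (a - 3)*(a - 1)*(a - 4)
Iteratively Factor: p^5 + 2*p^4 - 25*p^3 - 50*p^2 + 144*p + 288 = (p + 2)*(p^4 - 25*p^2 + 144) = (p - 4)*(p + 2)*(p^3 + 4*p^2 - 9*p - 36) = (p - 4)*(p - 3)*(p + 2)*(p^2 + 7*p + 12) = (p - 4)*(p - 3)*(p + 2)*(p + 4)*(p + 3)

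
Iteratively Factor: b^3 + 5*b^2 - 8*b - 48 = (b + 4)*(b^2 + b - 12) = (b - 3)*(b + 4)*(b + 4)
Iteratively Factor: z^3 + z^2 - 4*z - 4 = (z + 2)*(z^2 - z - 2) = (z + 1)*(z + 2)*(z - 2)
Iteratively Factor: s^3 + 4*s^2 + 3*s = (s)*(s^2 + 4*s + 3) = s*(s + 1)*(s + 3)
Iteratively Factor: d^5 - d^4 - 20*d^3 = (d - 5)*(d^4 + 4*d^3) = (d - 5)*(d + 4)*(d^3) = d*(d - 5)*(d + 4)*(d^2) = d^2*(d - 5)*(d + 4)*(d)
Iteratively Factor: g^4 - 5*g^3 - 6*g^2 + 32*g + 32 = (g - 4)*(g^3 - g^2 - 10*g - 8) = (g - 4)*(g + 2)*(g^2 - 3*g - 4) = (g - 4)*(g + 1)*(g + 2)*(g - 4)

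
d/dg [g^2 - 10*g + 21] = 2*g - 10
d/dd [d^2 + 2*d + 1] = 2*d + 2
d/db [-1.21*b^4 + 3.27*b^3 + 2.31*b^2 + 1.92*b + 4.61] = -4.84*b^3 + 9.81*b^2 + 4.62*b + 1.92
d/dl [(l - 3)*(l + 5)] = 2*l + 2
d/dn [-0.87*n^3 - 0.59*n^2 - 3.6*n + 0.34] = -2.61*n^2 - 1.18*n - 3.6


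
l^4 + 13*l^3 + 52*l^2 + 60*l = l*(l + 2)*(l + 5)*(l + 6)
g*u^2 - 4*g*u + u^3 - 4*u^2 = u*(g + u)*(u - 4)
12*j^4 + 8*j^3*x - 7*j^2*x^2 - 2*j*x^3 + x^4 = (-3*j + x)*(-2*j + x)*(j + x)*(2*j + x)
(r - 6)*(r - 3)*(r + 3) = r^3 - 6*r^2 - 9*r + 54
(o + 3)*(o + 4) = o^2 + 7*o + 12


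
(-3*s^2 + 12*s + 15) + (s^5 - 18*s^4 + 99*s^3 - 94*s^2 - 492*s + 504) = s^5 - 18*s^4 + 99*s^3 - 97*s^2 - 480*s + 519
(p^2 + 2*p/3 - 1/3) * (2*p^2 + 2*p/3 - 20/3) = 2*p^4 + 2*p^3 - 62*p^2/9 - 14*p/3 + 20/9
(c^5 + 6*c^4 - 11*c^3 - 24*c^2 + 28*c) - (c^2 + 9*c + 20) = c^5 + 6*c^4 - 11*c^3 - 25*c^2 + 19*c - 20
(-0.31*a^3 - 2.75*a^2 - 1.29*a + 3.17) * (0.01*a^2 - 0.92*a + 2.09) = -0.0031*a^5 + 0.2577*a^4 + 1.8692*a^3 - 4.529*a^2 - 5.6125*a + 6.6253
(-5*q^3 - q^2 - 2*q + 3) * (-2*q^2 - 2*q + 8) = 10*q^5 + 12*q^4 - 34*q^3 - 10*q^2 - 22*q + 24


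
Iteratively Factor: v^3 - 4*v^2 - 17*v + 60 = (v - 3)*(v^2 - v - 20) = (v - 5)*(v - 3)*(v + 4)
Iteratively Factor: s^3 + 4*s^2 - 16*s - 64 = (s + 4)*(s^2 - 16) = (s + 4)^2*(s - 4)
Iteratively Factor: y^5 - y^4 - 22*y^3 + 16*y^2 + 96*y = (y - 3)*(y^4 + 2*y^3 - 16*y^2 - 32*y) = y*(y - 3)*(y^3 + 2*y^2 - 16*y - 32) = y*(y - 3)*(y + 4)*(y^2 - 2*y - 8) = y*(y - 4)*(y - 3)*(y + 4)*(y + 2)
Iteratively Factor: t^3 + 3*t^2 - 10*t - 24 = (t - 3)*(t^2 + 6*t + 8) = (t - 3)*(t + 2)*(t + 4)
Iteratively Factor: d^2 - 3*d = (d - 3)*(d)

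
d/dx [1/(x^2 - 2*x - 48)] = 2*(1 - x)/(-x^2 + 2*x + 48)^2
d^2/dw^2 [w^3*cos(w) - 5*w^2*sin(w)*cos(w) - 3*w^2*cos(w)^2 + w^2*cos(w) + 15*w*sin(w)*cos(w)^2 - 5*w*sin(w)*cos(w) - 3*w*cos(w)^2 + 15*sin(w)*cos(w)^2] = -w^3*cos(w) - 6*w^2*sin(w) + 10*w^2*sin(2*w) - w^2*cos(w) + 6*w^2*cos(2*w) - 31*w*sin(w)/4 + 22*w*sin(2*w) - 135*w*sin(3*w)/4 + 6*w*cos(w) - 14*w*cos(2*w) - 15*sin(w)/4 + sin(2*w) - 135*sin(3*w)/4 + 19*cos(w)/2 - 13*cos(2*w) + 45*cos(3*w)/2 - 3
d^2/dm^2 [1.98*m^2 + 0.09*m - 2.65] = 3.96000000000000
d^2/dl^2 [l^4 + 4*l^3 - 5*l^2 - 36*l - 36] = 12*l^2 + 24*l - 10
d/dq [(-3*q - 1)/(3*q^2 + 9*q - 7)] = 3*(3*q^2 + 2*q + 10)/(9*q^4 + 54*q^3 + 39*q^2 - 126*q + 49)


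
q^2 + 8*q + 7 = (q + 1)*(q + 7)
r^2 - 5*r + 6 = (r - 3)*(r - 2)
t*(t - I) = t^2 - I*t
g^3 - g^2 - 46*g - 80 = (g - 8)*(g + 2)*(g + 5)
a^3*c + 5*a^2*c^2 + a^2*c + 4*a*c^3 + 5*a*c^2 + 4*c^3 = (a + c)*(a + 4*c)*(a*c + c)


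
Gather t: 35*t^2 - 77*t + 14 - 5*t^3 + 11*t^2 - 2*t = -5*t^3 + 46*t^2 - 79*t + 14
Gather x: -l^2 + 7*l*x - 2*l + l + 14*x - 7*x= -l^2 - l + x*(7*l + 7)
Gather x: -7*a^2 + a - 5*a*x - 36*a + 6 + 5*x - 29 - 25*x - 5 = -7*a^2 - 35*a + x*(-5*a - 20) - 28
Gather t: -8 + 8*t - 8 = 8*t - 16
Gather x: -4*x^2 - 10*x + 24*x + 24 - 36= -4*x^2 + 14*x - 12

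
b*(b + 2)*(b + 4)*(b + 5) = b^4 + 11*b^3 + 38*b^2 + 40*b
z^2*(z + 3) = z^3 + 3*z^2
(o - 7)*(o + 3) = o^2 - 4*o - 21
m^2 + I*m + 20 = (m - 4*I)*(m + 5*I)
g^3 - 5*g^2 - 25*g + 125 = (g - 5)^2*(g + 5)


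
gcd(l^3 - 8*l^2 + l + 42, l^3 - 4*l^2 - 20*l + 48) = 1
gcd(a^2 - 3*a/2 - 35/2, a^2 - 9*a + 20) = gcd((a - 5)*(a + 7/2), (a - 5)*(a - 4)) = a - 5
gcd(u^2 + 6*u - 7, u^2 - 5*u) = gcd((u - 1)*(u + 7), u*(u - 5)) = 1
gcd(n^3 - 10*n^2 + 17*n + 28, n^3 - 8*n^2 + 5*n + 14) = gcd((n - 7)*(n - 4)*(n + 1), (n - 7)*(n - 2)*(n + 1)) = n^2 - 6*n - 7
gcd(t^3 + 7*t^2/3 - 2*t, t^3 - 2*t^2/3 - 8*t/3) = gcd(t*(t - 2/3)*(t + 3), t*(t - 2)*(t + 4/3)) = t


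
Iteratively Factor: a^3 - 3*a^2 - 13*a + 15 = (a + 3)*(a^2 - 6*a + 5) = (a - 5)*(a + 3)*(a - 1)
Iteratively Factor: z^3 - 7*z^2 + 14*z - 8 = (z - 2)*(z^2 - 5*z + 4) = (z - 2)*(z - 1)*(z - 4)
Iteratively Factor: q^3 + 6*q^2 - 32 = (q - 2)*(q^2 + 8*q + 16) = (q - 2)*(q + 4)*(q + 4)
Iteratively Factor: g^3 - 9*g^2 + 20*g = (g)*(g^2 - 9*g + 20) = g*(g - 4)*(g - 5)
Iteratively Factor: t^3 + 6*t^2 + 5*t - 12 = (t - 1)*(t^2 + 7*t + 12) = (t - 1)*(t + 4)*(t + 3)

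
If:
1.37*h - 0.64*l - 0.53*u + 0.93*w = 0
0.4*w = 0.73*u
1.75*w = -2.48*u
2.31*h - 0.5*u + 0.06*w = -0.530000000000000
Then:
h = -0.23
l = -0.49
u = 0.00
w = 0.00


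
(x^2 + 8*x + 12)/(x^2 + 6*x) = (x + 2)/x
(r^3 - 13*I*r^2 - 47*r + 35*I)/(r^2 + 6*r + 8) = (r^3 - 13*I*r^2 - 47*r + 35*I)/(r^2 + 6*r + 8)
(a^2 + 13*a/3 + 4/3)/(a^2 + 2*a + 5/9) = 3*(a + 4)/(3*a + 5)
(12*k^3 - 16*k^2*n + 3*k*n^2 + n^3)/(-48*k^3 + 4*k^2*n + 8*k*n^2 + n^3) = (-k + n)/(4*k + n)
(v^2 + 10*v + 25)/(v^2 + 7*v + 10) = (v + 5)/(v + 2)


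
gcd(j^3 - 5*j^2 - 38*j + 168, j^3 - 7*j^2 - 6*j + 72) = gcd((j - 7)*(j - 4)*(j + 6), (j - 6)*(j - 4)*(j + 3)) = j - 4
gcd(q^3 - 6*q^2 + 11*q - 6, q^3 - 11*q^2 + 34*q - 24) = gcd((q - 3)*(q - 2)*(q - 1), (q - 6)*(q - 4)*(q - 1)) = q - 1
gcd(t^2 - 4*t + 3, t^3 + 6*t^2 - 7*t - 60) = t - 3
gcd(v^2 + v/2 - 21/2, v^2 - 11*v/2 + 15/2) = v - 3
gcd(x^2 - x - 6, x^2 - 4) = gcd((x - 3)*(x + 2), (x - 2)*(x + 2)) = x + 2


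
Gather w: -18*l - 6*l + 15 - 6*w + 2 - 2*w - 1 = -24*l - 8*w + 16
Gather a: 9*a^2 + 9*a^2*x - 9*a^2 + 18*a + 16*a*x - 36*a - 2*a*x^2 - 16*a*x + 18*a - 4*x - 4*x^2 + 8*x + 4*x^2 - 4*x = 9*a^2*x - 2*a*x^2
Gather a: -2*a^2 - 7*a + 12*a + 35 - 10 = -2*a^2 + 5*a + 25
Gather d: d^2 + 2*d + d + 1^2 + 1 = d^2 + 3*d + 2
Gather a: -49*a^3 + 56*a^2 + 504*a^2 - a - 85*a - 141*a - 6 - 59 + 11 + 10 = -49*a^3 + 560*a^2 - 227*a - 44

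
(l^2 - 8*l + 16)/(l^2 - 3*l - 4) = (l - 4)/(l + 1)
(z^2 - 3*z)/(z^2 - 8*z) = (z - 3)/(z - 8)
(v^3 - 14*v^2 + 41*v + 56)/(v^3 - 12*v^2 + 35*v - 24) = (v^2 - 6*v - 7)/(v^2 - 4*v + 3)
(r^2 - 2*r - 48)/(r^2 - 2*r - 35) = (-r^2 + 2*r + 48)/(-r^2 + 2*r + 35)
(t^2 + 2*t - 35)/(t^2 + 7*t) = (t - 5)/t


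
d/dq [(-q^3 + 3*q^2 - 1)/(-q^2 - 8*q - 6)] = (q^4 + 16*q^3 - 6*q^2 - 38*q - 8)/(q^4 + 16*q^3 + 76*q^2 + 96*q + 36)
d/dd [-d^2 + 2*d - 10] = 2 - 2*d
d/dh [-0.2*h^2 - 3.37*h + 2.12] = -0.4*h - 3.37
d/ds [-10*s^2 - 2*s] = -20*s - 2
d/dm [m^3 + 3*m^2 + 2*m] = 3*m^2 + 6*m + 2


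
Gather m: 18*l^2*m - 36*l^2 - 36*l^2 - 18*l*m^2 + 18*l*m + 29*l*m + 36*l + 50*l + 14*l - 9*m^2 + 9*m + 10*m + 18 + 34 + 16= -72*l^2 + 100*l + m^2*(-18*l - 9) + m*(18*l^2 + 47*l + 19) + 68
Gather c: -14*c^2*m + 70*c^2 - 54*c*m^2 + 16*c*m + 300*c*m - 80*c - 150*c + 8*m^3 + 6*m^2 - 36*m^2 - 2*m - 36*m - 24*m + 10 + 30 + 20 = c^2*(70 - 14*m) + c*(-54*m^2 + 316*m - 230) + 8*m^3 - 30*m^2 - 62*m + 60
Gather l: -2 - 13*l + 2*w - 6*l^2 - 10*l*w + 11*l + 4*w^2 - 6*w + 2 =-6*l^2 + l*(-10*w - 2) + 4*w^2 - 4*w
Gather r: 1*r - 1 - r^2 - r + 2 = 1 - r^2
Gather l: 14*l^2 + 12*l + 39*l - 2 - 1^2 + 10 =14*l^2 + 51*l + 7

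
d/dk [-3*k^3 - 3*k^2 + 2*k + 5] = -9*k^2 - 6*k + 2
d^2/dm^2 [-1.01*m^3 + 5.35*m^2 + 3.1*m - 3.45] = 10.7 - 6.06*m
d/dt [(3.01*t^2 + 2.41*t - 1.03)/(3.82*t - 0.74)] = (11.4982*t^2 - 4.4548*t + 2.1512)/(14.5924*t^2 - 5.6536*t + 0.5476)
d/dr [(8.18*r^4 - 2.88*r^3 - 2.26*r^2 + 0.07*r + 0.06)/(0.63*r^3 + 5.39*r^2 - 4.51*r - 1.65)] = (5.1534*r^6 + 88.1804*r^5 - 124.7748*r^4 - 28.0986*r^3 + 23.9579*r^2 + 6.8112*r + 0.1551)/(0.3969*r^6 + 6.7914*r^5 + 23.3695*r^4 - 50.6968*r^3 + 2.5531*r^2 + 14.883*r + 2.7225)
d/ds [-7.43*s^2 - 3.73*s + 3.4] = -14.86*s - 3.73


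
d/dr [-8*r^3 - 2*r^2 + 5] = 4*r*(-6*r - 1)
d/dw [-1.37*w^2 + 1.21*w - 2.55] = 1.21 - 2.74*w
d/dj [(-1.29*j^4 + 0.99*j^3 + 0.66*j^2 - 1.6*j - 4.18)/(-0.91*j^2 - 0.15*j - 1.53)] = (2.3478*j^5 - 0.3204*j^4 + 7.5978*j^3 - 6.0991*j^2 - 9.6272*j + 1.821)/(0.8281*j^4 + 0.273*j^3 + 2.8071*j^2 + 0.459*j + 2.3409)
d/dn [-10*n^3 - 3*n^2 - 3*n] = -30*n^2 - 6*n - 3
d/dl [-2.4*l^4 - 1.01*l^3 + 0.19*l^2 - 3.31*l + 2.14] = -9.6*l^3 - 3.03*l^2 + 0.38*l - 3.31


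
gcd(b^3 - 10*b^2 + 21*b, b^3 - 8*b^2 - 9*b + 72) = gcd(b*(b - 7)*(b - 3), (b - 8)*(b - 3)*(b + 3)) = b - 3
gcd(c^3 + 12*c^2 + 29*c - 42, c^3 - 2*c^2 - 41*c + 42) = c^2 + 5*c - 6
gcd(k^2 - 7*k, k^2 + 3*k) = k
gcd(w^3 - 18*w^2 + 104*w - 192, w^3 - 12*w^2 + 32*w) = w^2 - 12*w + 32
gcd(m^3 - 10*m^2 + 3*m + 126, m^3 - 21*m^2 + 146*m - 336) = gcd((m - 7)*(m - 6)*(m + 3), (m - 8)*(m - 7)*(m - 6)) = m^2 - 13*m + 42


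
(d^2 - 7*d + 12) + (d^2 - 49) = 2*d^2 - 7*d - 37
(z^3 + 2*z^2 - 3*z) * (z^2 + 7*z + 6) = z^5 + 9*z^4 + 17*z^3 - 9*z^2 - 18*z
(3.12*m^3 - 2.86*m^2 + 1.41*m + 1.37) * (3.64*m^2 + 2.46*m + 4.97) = 11.3568*m^5 - 2.7352*m^4 + 13.6032*m^3 - 5.7588*m^2 + 10.3779*m + 6.8089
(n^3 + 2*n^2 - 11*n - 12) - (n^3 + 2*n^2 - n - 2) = -10*n - 10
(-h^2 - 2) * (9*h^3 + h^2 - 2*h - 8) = -9*h^5 - h^4 - 16*h^3 + 6*h^2 + 4*h + 16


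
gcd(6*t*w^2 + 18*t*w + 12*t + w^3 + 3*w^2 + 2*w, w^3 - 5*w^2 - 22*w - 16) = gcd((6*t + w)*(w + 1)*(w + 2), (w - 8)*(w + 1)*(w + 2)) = w^2 + 3*w + 2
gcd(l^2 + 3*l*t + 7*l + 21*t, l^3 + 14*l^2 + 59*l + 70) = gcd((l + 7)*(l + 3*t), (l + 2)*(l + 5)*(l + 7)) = l + 7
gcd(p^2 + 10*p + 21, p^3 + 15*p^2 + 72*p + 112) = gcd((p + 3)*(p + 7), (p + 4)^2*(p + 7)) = p + 7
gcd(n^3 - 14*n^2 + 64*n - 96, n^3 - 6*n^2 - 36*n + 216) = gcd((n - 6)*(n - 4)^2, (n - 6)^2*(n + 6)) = n - 6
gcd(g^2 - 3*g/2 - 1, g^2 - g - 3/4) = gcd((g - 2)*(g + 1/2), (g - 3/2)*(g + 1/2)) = g + 1/2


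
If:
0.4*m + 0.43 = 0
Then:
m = -1.08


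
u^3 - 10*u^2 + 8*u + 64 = (u - 8)*(u - 4)*(u + 2)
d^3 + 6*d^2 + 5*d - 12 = (d - 1)*(d + 3)*(d + 4)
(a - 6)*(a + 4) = a^2 - 2*a - 24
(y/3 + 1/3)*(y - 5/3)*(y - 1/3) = y^3/3 - y^2/3 - 13*y/27 + 5/27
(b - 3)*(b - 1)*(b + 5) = b^3 + b^2 - 17*b + 15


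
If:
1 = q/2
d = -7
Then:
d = -7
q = 2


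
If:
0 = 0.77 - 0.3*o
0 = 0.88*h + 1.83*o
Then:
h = -5.34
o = 2.57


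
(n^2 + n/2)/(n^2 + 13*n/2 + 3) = n/(n + 6)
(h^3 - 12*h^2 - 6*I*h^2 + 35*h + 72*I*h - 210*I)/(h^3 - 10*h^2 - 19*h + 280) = (h^2 - h*(5 + 6*I) + 30*I)/(h^2 - 3*h - 40)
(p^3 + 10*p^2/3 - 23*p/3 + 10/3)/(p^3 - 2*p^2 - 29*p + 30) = (p - 2/3)/(p - 6)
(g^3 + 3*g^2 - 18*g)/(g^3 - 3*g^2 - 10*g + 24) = g*(g^2 + 3*g - 18)/(g^3 - 3*g^2 - 10*g + 24)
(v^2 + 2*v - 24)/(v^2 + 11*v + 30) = (v - 4)/(v + 5)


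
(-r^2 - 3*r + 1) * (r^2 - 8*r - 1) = -r^4 + 5*r^3 + 26*r^2 - 5*r - 1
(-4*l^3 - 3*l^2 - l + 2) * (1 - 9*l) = 36*l^4 + 23*l^3 + 6*l^2 - 19*l + 2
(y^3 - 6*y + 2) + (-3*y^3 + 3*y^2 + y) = -2*y^3 + 3*y^2 - 5*y + 2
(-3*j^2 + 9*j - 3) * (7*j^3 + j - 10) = -21*j^5 + 63*j^4 - 24*j^3 + 39*j^2 - 93*j + 30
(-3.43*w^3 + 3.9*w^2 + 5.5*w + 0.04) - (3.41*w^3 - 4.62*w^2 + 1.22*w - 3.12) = -6.84*w^3 + 8.52*w^2 + 4.28*w + 3.16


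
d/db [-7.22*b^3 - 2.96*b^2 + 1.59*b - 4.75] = -21.66*b^2 - 5.92*b + 1.59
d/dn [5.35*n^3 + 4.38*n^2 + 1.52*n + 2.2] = 16.05*n^2 + 8.76*n + 1.52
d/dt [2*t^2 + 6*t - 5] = 4*t + 6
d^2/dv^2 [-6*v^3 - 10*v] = -36*v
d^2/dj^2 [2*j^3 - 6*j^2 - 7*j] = 12*j - 12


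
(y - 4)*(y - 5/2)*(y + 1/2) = y^3 - 6*y^2 + 27*y/4 + 5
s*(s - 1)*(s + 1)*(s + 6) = s^4 + 6*s^3 - s^2 - 6*s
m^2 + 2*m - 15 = (m - 3)*(m + 5)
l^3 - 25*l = l*(l - 5)*(l + 5)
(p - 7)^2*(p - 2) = p^3 - 16*p^2 + 77*p - 98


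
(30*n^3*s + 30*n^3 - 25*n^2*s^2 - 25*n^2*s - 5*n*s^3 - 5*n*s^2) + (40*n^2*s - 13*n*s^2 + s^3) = 30*n^3*s + 30*n^3 - 25*n^2*s^2 + 15*n^2*s - 5*n*s^3 - 18*n*s^2 + s^3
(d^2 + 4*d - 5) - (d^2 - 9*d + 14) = 13*d - 19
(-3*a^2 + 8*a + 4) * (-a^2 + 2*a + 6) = 3*a^4 - 14*a^3 - 6*a^2 + 56*a + 24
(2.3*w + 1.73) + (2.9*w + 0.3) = 5.2*w + 2.03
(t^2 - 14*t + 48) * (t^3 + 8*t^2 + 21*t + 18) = t^5 - 6*t^4 - 43*t^3 + 108*t^2 + 756*t + 864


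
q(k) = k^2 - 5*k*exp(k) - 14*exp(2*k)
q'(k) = -5*k*exp(k) + 2*k - 28*exp(2*k) - 5*exp(k)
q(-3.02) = 9.82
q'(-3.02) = -5.61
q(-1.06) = 1.28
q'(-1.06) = -5.38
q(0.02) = -14.67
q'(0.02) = -34.31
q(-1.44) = 2.99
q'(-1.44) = -3.93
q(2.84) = -4336.27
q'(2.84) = -8525.53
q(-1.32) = 2.51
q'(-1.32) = -4.21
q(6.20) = -3414459.43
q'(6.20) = -6816171.86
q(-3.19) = 10.81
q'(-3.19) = -5.98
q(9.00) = -919604125.70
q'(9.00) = -1838884272.04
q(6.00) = -2290633.94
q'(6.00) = -4571242.17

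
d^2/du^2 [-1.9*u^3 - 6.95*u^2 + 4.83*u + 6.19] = -11.4*u - 13.9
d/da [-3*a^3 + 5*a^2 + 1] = a*(10 - 9*a)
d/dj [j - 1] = 1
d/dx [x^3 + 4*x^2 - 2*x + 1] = 3*x^2 + 8*x - 2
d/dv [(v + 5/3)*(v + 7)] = 2*v + 26/3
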